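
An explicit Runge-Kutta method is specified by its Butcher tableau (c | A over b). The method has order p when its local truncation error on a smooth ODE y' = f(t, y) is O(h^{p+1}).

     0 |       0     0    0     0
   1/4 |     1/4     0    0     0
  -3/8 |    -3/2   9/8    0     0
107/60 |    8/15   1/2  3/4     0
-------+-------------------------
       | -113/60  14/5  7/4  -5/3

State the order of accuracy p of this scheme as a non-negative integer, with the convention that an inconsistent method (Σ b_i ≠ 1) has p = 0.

b = (-113/60, 14/5, 7/4, -5/3)
c = (0, 1/4, -3/8, 107/60)
Ac = (0, 0, 9/32, -5/32)
Σ b_i: (-113/60)·1 + 14/5·1 + 7/4·1 + (-5/3)·1 = 1 ✓
b·c: 14/5·1/4 + 7/4·(-3/8) + (-5/3)·107/60 = -4217/1440 ≠ 1/2 ⇒ order 1.

1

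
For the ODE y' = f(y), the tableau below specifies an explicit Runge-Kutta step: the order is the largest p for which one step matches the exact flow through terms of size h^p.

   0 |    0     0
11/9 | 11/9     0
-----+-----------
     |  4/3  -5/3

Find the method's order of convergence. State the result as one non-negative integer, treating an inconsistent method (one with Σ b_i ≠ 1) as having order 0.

b = (4/3, -5/3)
c = (0, 11/9)
Σ b_i: 4/3·1 + (-5/3)·1 = -1/3 ≠ 1 ⇒ order 0.

0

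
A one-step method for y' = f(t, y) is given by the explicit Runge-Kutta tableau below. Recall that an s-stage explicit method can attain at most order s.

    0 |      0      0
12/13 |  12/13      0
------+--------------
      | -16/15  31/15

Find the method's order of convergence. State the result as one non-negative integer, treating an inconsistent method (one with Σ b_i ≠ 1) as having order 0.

b = (-16/15, 31/15)
c = (0, 12/13)
Σ b_i: (-16/15)·1 + 31/15·1 = 1 ✓
b·c: 31/15·12/13 = 124/65 ≠ 1/2 ⇒ order 1.

1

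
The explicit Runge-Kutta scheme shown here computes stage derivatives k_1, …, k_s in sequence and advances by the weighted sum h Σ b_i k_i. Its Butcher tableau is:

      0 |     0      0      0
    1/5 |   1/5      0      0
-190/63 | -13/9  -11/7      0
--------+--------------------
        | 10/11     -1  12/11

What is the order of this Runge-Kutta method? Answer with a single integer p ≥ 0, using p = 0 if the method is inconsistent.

b = (10/11, -1, 12/11)
c = (0, 1/5, -190/63)
Ac = (0, 0, -11/35)
Σ b_i: 10/11·1 + (-1)·1 + 12/11·1 = 1 ✓
b·c: (-1)·1/5 + 12/11·(-190/63) = -4031/1155 ≠ 1/2 ⇒ order 1.

1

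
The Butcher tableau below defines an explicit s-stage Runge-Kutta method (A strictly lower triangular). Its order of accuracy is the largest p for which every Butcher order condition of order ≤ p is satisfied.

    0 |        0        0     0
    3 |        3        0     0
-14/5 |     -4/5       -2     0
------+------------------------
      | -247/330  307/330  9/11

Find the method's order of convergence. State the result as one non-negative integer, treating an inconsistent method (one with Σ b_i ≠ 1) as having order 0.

b = (-247/330, 307/330, 9/11)
c = (0, 3, -14/5)
Ac = (0, 0, -6)
Σ b_i: (-247/330)·1 + 307/330·1 + 9/11·1 = 1 ✓
b·c: 307/330·3 + 9/11·(-14/5) = 1/2 ✓
b·c²: 307/330·9 + 9/11·196/25 = 8133/550 ≠ 1/3 ⇒ order 2.
b·Ac: 9/11·(-6) = -54/11 ≠ 1/6

2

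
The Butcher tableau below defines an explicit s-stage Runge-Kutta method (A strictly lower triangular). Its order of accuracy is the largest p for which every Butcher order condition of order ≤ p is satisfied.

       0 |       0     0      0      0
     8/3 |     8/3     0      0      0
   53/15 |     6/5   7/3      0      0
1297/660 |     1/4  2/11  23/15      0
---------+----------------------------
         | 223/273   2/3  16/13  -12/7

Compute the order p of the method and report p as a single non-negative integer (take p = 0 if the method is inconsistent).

1

b = (223/273, 2/3, 16/13, -12/7)
c = (0, 8/3, 53/15, 1297/660)
Ac = (0, 0, 56/9, 14609/2475)
Σ b_i: 223/273·1 + 2/3·1 + 16/13·1 + (-12/7)·1 = 1 ✓
b·c: 2/3·8/3 + 16/13·53/15 + (-12/7)·1297/660 = 124219/45045 ≠ 1/2 ⇒ order 1.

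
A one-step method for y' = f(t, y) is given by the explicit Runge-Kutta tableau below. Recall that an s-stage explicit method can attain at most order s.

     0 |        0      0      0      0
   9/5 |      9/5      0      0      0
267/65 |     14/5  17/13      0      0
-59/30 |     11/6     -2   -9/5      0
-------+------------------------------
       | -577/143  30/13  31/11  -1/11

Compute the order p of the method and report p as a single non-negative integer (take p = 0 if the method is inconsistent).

b = (-577/143, 30/13, 31/11, -1/11)
c = (0, 9/5, 267/65, -59/30)
Ac = (0, 0, 153/65, -3573/325)
Σ b_i: (-577/143)·1 + 30/13·1 + 31/11·1 + (-1/11)·1 = 1 ✓
b·c: 30/13·9/5 + 31/11·267/65 + (-1/11)·(-59/30) = 68249/4290 ≠ 1/2 ⇒ order 1.

1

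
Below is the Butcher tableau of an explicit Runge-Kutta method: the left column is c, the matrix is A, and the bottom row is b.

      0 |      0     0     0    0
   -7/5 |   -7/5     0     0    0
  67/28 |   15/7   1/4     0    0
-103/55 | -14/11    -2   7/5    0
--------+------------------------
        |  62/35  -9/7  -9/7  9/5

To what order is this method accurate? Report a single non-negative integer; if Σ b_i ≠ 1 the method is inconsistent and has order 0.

1

b = (62/35, -9/7, -9/7, 9/5)
c = (0, -7/5, 67/28, -103/55)
Ac = (0, 0, -7/20, 123/20)
Σ b_i: 62/35·1 + (-9/7)·1 + (-9/7)·1 + 9/5·1 = 1 ✓
b·c: (-9/7)·(-7/5) + (-9/7)·67/28 + 9/5·(-103/55) = -250497/53900 ≠ 1/2 ⇒ order 1.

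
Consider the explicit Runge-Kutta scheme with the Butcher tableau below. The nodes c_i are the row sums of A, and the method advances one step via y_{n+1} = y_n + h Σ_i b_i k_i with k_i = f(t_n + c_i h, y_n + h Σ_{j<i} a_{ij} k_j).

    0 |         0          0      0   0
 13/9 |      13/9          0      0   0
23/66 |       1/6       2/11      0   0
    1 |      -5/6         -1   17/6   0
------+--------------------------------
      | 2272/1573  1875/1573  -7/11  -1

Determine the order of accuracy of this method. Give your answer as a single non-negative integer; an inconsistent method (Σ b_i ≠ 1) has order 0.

b = (2272/1573, 1875/1573, -7/11, -1)
c = (0, 13/9, 23/66, 1)
Ac = (0, 0, 26/99, -181/396)
Σ b_i: 2272/1573·1 + 1875/1573·1 + (-7/11)·1 + (-1)·1 = 1 ✓
b·c: 1875/1573·13/9 + (-7/11)·23/66 + (-1)·1 = 1/2 ✓
b·c²: 1875/1573·169/81 + (-7/11)·529/4356 + (-1)·1 = 202643/143748 ≠ 1/3 ⇒ order 2.
b·Ac: (-7/11)·26/99 + (-1)·(-181/396) = 421/1452 ≠ 1/6

2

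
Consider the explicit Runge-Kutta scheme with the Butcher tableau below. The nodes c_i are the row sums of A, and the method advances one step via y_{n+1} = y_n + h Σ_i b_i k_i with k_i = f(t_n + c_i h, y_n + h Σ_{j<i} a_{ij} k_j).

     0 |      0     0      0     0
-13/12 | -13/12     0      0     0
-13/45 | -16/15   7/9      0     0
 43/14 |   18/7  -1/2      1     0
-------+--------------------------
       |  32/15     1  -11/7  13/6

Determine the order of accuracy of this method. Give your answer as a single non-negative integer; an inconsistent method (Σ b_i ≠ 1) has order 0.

0

b = (32/15, 1, -11/7, 13/6)
c = (0, -13/12, -13/45, 43/14)
Ac = (0, 0, -91/108, 91/360)
Σ b_i: 32/15·1 + 1·1 + (-11/7)·1 + 13/6·1 = 261/70 ≠ 1 ⇒ order 0.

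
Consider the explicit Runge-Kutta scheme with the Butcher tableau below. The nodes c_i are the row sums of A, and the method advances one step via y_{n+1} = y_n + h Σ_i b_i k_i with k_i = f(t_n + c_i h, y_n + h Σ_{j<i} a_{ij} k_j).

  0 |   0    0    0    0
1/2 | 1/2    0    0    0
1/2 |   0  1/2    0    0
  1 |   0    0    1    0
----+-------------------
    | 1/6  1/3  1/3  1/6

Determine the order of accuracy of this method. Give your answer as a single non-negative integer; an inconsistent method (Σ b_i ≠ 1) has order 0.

4

b = (1/6, 1/3, 1/3, 1/6)
c = (0, 1/2, 1/2, 1)
Ac = (0, 0, 1/4, 1/2)
Σ b_i: 1/6·1 + 1/3·1 + 1/3·1 + 1/6·1 = 1 ✓
b·c: 1/3·1/2 + 1/3·1/2 + 1/6·1 = 1/2 ✓
b·c²: 1/3·1/4 + 1/3·1/4 + 1/6·1 = 1/3 ✓
b·Ac: 1/3·1/4 + 1/6·1/2 = 1/6 ✓
b·c³: 1/3·1/8 + 1/3·1/8 + 1/6·1 = 1/4 ✓
b·(c∘Ac): 1/3·1/8 + 1/6·1/2 = 1/8 ✓
b·Ac²: 1/3·1/8 + 1/6·1/4 = 1/12 ✓
b·A²c: 1/6·1/4 = 1/24 ✓; 4 stages ⇒ order 4.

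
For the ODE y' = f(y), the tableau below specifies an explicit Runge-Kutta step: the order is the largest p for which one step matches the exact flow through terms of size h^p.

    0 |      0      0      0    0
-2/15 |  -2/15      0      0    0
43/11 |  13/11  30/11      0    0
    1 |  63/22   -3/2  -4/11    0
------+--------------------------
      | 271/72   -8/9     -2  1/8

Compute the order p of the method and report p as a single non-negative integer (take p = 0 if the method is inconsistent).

b = (271/72, -8/9, -2, 1/8)
c = (0, -2/15, 43/11, 1)
Ac = (0, 0, -4/11, -739/605)
Σ b_i: 271/72·1 + (-8/9)·1 + (-2)·1 + 1/8·1 = 1 ✓
b·c: (-8/9)·(-2/15) + (-2)·43/11 + 1/8·1 = -89987/11880 ≠ 1/2 ⇒ order 1.

1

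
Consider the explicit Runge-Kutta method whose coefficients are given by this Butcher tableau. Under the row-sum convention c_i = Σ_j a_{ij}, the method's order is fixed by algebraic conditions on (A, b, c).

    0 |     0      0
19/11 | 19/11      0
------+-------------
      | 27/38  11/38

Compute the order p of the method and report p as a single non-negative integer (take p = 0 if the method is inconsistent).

b = (27/38, 11/38)
c = (0, 19/11)
Σ b_i: 27/38·1 + 11/38·1 = 1 ✓
b·c: 11/38·19/11 = 1/2 ✓; 2 stages ⇒ order 2.

2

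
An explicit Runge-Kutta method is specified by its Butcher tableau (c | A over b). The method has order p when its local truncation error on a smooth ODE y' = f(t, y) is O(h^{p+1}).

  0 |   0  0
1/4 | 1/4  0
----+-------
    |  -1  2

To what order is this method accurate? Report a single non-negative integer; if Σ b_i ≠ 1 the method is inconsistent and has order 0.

b = (-1, 2)
c = (0, 1/4)
Σ b_i: (-1)·1 + 2·1 = 1 ✓
b·c: 2·1/4 = 1/2 ✓; 2 stages ⇒ order 2.

2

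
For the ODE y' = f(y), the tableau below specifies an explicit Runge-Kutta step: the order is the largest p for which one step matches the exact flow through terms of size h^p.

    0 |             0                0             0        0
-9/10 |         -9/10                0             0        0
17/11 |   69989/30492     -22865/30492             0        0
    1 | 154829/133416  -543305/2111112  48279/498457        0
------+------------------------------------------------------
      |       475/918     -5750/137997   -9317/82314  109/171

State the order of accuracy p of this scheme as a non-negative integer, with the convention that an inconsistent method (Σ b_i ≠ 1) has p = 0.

b = (475/918, -5750/137997, -9317/82314, 109/171)
c = (0, -9/10, 17/11, 1)
Ac = (0, 0, 4573/6776, 665/1744)
Σ b_i: 475/918·1 + (-5750/137997)·1 + (-9317/82314)·1 + 109/171·1 = 1 ✓
b·c: (-5750/137997)·(-9/10) + (-9317/82314)·17/11 + 109/171·1 = 1/2 ✓
b·c²: (-5750/137997)·81/100 + (-9317/82314)·289/121 + 109/171·1 = 1/3 ✓
b·Ac: (-9317/82314)·4573/6776 + 109/171·665/1744 = 1/6 ✓
b·c³: (-5750/137997)·(-729/1000) + (-9317/82314)·4913/1331 + 109/171·1 = 1/4 ✓
b·(c∘Ac): (-9317/82314)·77741/74536 + 109/171·665/1744 = 1/8 ✓
b·Ac²: (-9317/82314)·(-41157/67760) + 109/171·399/17440 = 1/12 ✓
b·A²c: 109/171·57/872 = 1/24 ✓; 4 stages ⇒ order 4.

4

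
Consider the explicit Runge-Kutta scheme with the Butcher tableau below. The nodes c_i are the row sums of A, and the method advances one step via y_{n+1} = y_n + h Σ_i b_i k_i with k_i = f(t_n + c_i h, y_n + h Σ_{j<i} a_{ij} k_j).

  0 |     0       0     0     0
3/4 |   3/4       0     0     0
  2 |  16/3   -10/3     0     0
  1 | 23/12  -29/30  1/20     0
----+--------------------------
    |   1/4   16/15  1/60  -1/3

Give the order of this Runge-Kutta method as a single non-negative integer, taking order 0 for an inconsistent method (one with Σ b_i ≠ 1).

4

b = (1/4, 16/15, 1/60, -1/3)
c = (0, 3/4, 2, 1)
Ac = (0, 0, -5/2, -5/8)
Σ b_i: 1/4·1 + 16/15·1 + 1/60·1 + (-1/3)·1 = 1 ✓
b·c: 16/15·3/4 + 1/60·2 + (-1/3)·1 = 1/2 ✓
b·c²: 16/15·9/16 + 1/60·4 + (-1/3)·1 = 1/3 ✓
b·Ac: 1/60·(-5/2) + (-1/3)·(-5/8) = 1/6 ✓
b·c³: 16/15·27/64 + 1/60·8 + (-1/3)·1 = 1/4 ✓
b·(c∘Ac): 1/60·(-5) + (-1/3)·(-5/8) = 1/8 ✓
b·Ac²: 1/60·(-15/8) + (-1/3)·(-11/32) = 1/12 ✓
b·A²c: (-1/3)·(-1/8) = 1/24 ✓; 4 stages ⇒ order 4.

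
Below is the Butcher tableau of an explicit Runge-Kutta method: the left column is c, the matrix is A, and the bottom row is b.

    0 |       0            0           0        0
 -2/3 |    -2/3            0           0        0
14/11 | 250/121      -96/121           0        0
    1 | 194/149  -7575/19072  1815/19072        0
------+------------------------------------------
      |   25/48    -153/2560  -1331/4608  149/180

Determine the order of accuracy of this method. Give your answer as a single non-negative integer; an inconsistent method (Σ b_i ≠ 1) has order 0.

4

b = (25/48, -153/2560, -1331/4608, 149/180)
c = (0, -2/3, 14/11, 1)
Ac = (0, 0, 64/121, 115/298)
Σ b_i: 25/48·1 + (-153/2560)·1 + (-1331/4608)·1 + 149/180·1 = 1 ✓
b·c: (-153/2560)·(-2/3) + (-1331/4608)·14/11 + 149/180·1 = 1/2 ✓
b·c²: (-153/2560)·4/9 + (-1331/4608)·196/121 + 149/180·1 = 1/3 ✓
b·Ac: (-1331/4608)·64/121 + 149/180·115/298 = 1/6 ✓
b·c³: (-153/2560)·(-8/27) + (-1331/4608)·2744/1331 + 149/180·1 = 1/4 ✓
b·(c∘Ac): (-1331/4608)·896/1331 + 149/180·115/298 = 1/8 ✓
b·Ac²: (-1331/4608)·(-128/363) + 149/180·(-10/447) = 1/12 ✓
b·A²c: 149/180·15/298 = 1/24 ✓; 4 stages ⇒ order 4.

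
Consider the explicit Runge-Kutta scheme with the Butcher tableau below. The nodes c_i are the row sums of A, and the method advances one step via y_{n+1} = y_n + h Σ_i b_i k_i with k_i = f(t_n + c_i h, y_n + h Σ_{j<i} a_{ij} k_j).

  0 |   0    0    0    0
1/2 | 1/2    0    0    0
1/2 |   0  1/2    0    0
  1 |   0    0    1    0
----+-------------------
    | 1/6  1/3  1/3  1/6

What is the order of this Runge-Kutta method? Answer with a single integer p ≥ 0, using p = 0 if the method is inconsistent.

b = (1/6, 1/3, 1/3, 1/6)
c = (0, 1/2, 1/2, 1)
Ac = (0, 0, 1/4, 1/2)
Σ b_i: 1/6·1 + 1/3·1 + 1/3·1 + 1/6·1 = 1 ✓
b·c: 1/3·1/2 + 1/3·1/2 + 1/6·1 = 1/2 ✓
b·c²: 1/3·1/4 + 1/3·1/4 + 1/6·1 = 1/3 ✓
b·Ac: 1/3·1/4 + 1/6·1/2 = 1/6 ✓
b·c³: 1/3·1/8 + 1/3·1/8 + 1/6·1 = 1/4 ✓
b·(c∘Ac): 1/3·1/8 + 1/6·1/2 = 1/8 ✓
b·Ac²: 1/3·1/8 + 1/6·1/4 = 1/12 ✓
b·A²c: 1/6·1/4 = 1/24 ✓; 4 stages ⇒ order 4.

4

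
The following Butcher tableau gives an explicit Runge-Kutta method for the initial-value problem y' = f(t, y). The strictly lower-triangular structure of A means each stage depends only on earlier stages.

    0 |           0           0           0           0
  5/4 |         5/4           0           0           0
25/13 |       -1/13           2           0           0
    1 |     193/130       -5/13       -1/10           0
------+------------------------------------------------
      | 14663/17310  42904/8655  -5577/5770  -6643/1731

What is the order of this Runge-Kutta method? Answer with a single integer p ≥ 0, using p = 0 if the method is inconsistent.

b = (14663/17310, 42904/8655, -5577/5770, -6643/1731)
c = (0, 5/4, 25/13, 1)
Ac = (0, 0, 5/2, -35/52)
Σ b_i: 14663/17310·1 + 42904/8655·1 + (-5577/5770)·1 + (-6643/1731)·1 = 1 ✓
b·c: 42904/8655·5/4 + (-5577/5770)·25/13 + (-6643/1731)·1 = 1/2 ✓
b·c²: 42904/8655·25/16 + (-5577/5770)·625/169 + (-6643/1731)·1 = 1/3 ✓
b·Ac: (-5577/5770)·5/2 + (-6643/1731)·(-35/52) = 1/6 ✓
b·c³: 42904/8655·125/64 + (-5577/5770)·15625/2197 + (-6643/1731)·1 = -61799/60008 ≠ 1/4 ⇒ order 3.
b·(c∘Ac): (-5577/5770)·125/26 + (-6643/1731)·(-35/52) = -7145/3462 ≠ 1/8
b·Ac²: (-5577/5770)·25/8 + (-6643/1731)·(-2625/2704) = 21155/30004 ≠ 1/12
b·A²c: (-6643/1731)·(-1/4) = 6643/6924 ≠ 1/24

3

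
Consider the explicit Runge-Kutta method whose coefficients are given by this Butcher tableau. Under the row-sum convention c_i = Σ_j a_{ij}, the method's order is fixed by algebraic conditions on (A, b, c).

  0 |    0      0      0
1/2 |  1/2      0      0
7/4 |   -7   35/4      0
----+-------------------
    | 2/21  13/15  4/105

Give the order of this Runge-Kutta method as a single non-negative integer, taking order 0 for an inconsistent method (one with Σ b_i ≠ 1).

3

b = (2/21, 13/15, 4/105)
c = (0, 1/2, 7/4)
Ac = (0, 0, 35/8)
Σ b_i: 2/21·1 + 13/15·1 + 4/105·1 = 1 ✓
b·c: 13/15·1/2 + 4/105·7/4 = 1/2 ✓
b·c²: 13/15·1/4 + 4/105·49/16 = 1/3 ✓
b·Ac: 4/105·35/8 = 1/6 ✓; 3 stages ⇒ order 3.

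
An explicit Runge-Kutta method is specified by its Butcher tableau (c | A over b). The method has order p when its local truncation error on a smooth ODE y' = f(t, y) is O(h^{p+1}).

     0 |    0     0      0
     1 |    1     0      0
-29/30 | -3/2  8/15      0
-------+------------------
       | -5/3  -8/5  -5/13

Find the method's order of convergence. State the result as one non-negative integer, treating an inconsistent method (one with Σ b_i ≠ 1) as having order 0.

b = (-5/3, -8/5, -5/13)
c = (0, 1, -29/30)
Ac = (0, 0, 8/15)
Σ b_i: (-5/3)·1 + (-8/5)·1 + (-5/13)·1 = -712/195 ≠ 1 ⇒ order 0.

0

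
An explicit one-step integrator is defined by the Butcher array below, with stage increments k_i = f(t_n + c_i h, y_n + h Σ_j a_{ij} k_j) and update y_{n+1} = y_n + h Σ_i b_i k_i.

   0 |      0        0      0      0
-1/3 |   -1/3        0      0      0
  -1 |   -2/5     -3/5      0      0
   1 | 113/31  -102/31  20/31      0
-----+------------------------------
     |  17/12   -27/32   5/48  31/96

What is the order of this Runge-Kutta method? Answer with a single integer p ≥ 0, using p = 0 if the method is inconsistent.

4

b = (17/12, -27/32, 5/48, 31/96)
c = (0, -1/3, -1, 1)
Ac = (0, 0, 1/5, 14/31)
Σ b_i: 17/12·1 + (-27/32)·1 + 5/48·1 + 31/96·1 = 1 ✓
b·c: (-27/32)·(-1/3) + 5/48·(-1) + 31/96·1 = 1/2 ✓
b·c²: (-27/32)·1/9 + 5/48·1 + 31/96·1 = 1/3 ✓
b·Ac: 5/48·1/5 + 31/96·14/31 = 1/6 ✓
b·c³: (-27/32)·(-1/27) + 5/48·(-1) + 31/96·1 = 1/4 ✓
b·(c∘Ac): 5/48·(-1/5) + 31/96·14/31 = 1/8 ✓
b·Ac²: 5/48·(-1/15) + 31/96·26/93 = 1/12 ✓
b·A²c: 31/96·4/31 = 1/24 ✓; 4 stages ⇒ order 4.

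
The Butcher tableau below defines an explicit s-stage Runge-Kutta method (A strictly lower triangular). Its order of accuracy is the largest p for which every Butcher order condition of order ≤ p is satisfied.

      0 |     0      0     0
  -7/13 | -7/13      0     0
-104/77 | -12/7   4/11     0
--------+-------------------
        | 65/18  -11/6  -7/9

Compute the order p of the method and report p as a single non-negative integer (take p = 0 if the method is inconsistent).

1

b = (65/18, -11/6, -7/9)
c = (0, -7/13, -104/77)
Ac = (0, 0, -28/143)
Σ b_i: 65/18·1 + (-11/6)·1 + (-7/9)·1 = 1 ✓
b·c: (-11/6)·(-7/13) + (-7/9)·(-104/77) = 5245/2574 ≠ 1/2 ⇒ order 1.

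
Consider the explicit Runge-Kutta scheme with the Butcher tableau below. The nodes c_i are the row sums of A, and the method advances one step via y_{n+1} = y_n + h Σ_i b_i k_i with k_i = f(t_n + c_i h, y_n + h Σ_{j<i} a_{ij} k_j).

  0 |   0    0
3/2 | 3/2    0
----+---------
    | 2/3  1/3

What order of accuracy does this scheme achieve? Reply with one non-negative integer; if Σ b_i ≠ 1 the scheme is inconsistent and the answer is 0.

2

b = (2/3, 1/3)
c = (0, 3/2)
Σ b_i: 2/3·1 + 1/3·1 = 1 ✓
b·c: 1/3·3/2 = 1/2 ✓; 2 stages ⇒ order 2.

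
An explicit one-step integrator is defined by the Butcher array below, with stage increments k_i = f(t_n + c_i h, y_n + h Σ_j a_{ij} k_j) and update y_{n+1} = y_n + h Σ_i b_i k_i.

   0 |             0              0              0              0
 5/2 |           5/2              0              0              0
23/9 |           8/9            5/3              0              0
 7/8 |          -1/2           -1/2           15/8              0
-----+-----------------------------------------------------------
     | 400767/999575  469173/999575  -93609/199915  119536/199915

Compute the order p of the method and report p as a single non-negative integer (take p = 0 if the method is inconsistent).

3

b = (400767/999575, 469173/999575, -93609/199915, 119536/199915)
c = (0, 5/2, 23/9, 7/8)
Ac = (0, 0, 25/6, 85/24)
Σ b_i: 400767/999575·1 + 469173/999575·1 + (-93609/199915)·1 + 119536/199915·1 = 1 ✓
b·c: 469173/999575·5/2 + (-93609/199915)·23/9 + 119536/199915·7/8 = 1/2 ✓
b·c²: 469173/999575·25/4 + (-93609/199915)·529/81 + 119536/199915·49/64 = 1/3 ✓
b·Ac: (-93609/199915)·25/6 + 119536/199915·85/24 = 1/6 ✓
b·c³: 469173/999575·125/8 + (-93609/199915)·12167/729 + 119536/199915·343/512 = -13899617/172726560 ≠ 1/4 ⇒ order 3.
b·(c∘Ac): (-93609/199915)·575/54 + 119536/199915·595/192 = -1503181/479796 ≠ 1/8
b·Ac²: (-93609/199915)·125/12 + 119536/199915·985/108 = 2486567/4318164 ≠ 1/12
b·A²c: 119536/199915·125/16 = 186775/39983 ≠ 1/24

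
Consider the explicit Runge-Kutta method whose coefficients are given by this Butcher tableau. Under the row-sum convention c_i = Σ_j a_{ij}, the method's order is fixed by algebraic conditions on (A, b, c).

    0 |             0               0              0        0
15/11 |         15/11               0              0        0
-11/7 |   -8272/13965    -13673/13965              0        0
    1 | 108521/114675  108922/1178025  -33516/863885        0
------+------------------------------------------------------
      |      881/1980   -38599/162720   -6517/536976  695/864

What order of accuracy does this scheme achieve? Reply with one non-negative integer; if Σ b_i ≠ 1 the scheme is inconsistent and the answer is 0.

b = (881/1980, -38599/162720, -6517/536976, 695/864)
c = (0, 15/11, -11/7, 1)
Ac = (0, 0, -1243/931, 26/139)
Σ b_i: 881/1980·1 + (-38599/162720)·1 + (-6517/536976)·1 + 695/864·1 = 1 ✓
b·c: (-38599/162720)·15/11 + (-6517/536976)·(-11/7) + 695/864·1 = 1/2 ✓
b·c²: (-38599/162720)·225/121 + (-6517/536976)·121/49 + 695/864·1 = 1/3 ✓
b·Ac: (-6517/536976)·(-1243/931) + 695/864·26/139 = 1/6 ✓
b·c³: (-38599/162720)·3375/1331 + (-6517/536976)·(-1331/343) + 695/864·1 = 1/4 ✓
b·(c∘Ac): (-6517/536976)·13673/6517 + 695/864·26/139 = 1/8 ✓
b·Ac²: (-6517/536976)·(-1695/931) + 695/864·582/7645 = 1/12 ✓
b·A²c: 695/864·36/695 = 1/24 ✓; 4 stages ⇒ order 4.

4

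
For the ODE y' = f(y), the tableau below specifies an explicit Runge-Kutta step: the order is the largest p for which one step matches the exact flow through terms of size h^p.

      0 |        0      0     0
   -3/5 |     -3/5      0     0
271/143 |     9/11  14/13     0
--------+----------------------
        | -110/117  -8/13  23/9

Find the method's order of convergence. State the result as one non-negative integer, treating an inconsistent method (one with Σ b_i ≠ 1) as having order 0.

1

b = (-110/117, -8/13, 23/9)
c = (0, -3/5, 271/143)
Ac = (0, 0, -42/65)
Σ b_i: (-110/117)·1 + (-8/13)·1 + 23/9·1 = 1 ✓
b·c: (-8/13)·(-3/5) + 23/9·271/143 = 33541/6435 ≠ 1/2 ⇒ order 1.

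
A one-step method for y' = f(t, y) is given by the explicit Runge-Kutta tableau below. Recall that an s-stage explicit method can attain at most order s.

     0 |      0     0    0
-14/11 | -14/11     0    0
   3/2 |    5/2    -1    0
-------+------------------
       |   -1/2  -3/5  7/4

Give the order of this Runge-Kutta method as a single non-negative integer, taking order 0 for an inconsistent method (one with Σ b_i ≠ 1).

0

b = (-1/2, -3/5, 7/4)
c = (0, -14/11, 3/2)
Ac = (0, 0, 14/11)
Σ b_i: (-1/2)·1 + (-3/5)·1 + 7/4·1 = 13/20 ≠ 1 ⇒ order 0.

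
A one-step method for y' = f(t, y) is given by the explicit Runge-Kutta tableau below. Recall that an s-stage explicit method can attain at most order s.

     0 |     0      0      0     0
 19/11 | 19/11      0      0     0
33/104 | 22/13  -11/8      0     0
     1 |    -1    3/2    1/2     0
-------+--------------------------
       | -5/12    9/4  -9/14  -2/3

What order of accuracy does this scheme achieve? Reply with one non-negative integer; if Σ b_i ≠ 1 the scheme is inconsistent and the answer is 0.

b = (-5/12, 9/4, -9/14, -2/3)
c = (0, 19/11, 33/104, 1)
Ac = (0, 0, -19/8, 6291/2288)
Σ b_i: (-5/12)·1 + 9/4·1 + (-9/14)·1 + (-2/3)·1 = 11/21 ≠ 1 ⇒ order 0.

0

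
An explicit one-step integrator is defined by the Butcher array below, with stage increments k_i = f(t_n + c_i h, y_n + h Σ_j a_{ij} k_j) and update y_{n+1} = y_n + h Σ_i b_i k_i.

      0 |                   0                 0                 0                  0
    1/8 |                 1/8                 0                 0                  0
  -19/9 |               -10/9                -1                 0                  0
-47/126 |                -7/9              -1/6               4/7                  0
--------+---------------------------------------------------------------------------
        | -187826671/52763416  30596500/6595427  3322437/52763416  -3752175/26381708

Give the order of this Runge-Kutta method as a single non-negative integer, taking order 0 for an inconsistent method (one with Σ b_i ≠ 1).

b = (-187826671/52763416, 30596500/6595427, 3322437/52763416, -3752175/26381708)
c = (0, 1/8, -19/9, -47/126)
Ac = (0, 0, -1/8, -1237/1008)
Σ b_i: (-187826671/52763416)·1 + 30596500/6595427·1 + 3322437/52763416·1 + (-3752175/26381708)·1 = 1 ✓
b·c: 30596500/6595427·1/8 + 3322437/52763416·(-19/9) + (-3752175/26381708)·(-47/126) = 1/2 ✓
b·c²: 30596500/6595427·1/64 + 3322437/52763416·361/81 + (-3752175/26381708)·2209/15876 = 1/3 ✓
b·Ac: 3322437/52763416·(-1/8) + (-3752175/26381708)·(-1237/1008) = 1/6 ✓
b·c³: 30596500/6595427·1/512 + 3322437/52763416·(-6859/729) + (-3752175/26381708)·(-103823/2000376) = -275720912569/478669709952 ≠ 1/4 ⇒ order 3.
b·(c∘Ac): 3322437/52763416·19/72 + (-3752175/26381708)·58139/127008 = -1105240157/22793795712 ≠ 1/8
b·Ac²: 3322437/52763416·(-1/64) + (-3752175/26381708)·184643/72576 = -1033774807/2849224464 ≠ 1/12
b·A²c: (-3752175/26381708)·(-1/14) = 536025/52763416 ≠ 1/24

3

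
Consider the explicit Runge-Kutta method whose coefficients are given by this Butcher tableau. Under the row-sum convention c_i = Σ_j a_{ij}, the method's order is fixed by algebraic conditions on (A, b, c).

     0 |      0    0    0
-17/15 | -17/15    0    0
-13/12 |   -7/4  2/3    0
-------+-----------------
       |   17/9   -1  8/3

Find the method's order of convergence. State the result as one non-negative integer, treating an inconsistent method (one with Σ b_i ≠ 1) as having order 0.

b = (17/9, -1, 8/3)
c = (0, -17/15, -13/12)
Ac = (0, 0, -34/45)
Σ b_i: 17/9·1 + (-1)·1 + 8/3·1 = 32/9 ≠ 1 ⇒ order 0.

0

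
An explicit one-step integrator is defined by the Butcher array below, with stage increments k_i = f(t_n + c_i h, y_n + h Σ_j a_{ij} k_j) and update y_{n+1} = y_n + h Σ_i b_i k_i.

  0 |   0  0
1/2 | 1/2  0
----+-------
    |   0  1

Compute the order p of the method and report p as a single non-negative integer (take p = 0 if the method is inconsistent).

b = (0, 1)
c = (0, 1/2)
Σ b_i: 1·1 = 1 ✓
b·c: 1·1/2 = 1/2 ✓; 2 stages ⇒ order 2.

2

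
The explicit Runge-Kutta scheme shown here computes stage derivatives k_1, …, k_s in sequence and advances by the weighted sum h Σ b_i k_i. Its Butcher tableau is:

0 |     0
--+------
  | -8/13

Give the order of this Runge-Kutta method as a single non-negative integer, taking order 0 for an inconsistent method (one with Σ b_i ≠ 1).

0

b = (-8/13)
c = (0)
Σ b_i: (-8/13)·1 = -8/13 ≠ 1 ⇒ order 0.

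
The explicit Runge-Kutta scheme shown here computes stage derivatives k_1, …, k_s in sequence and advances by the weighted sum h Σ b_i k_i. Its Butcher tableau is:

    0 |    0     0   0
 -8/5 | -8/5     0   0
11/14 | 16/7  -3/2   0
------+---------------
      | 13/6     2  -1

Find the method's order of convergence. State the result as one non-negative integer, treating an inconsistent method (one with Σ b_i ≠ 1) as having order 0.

b = (13/6, 2, -1)
c = (0, -8/5, 11/14)
Ac = (0, 0, 12/5)
Σ b_i: 13/6·1 + 2·1 + (-1)·1 = 19/6 ≠ 1 ⇒ order 0.

0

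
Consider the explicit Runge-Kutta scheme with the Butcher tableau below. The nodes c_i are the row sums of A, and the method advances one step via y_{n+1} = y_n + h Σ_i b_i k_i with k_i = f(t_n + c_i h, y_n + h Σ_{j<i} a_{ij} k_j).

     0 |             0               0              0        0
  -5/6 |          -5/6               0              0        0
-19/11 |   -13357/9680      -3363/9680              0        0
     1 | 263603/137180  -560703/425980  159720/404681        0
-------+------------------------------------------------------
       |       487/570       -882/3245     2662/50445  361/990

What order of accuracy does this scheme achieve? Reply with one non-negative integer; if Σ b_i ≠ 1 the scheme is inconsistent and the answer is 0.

b = (487/570, -882/3245, 2662/50445, 361/990)
c = (0, -5/6, -19/11, 1)
Ac = (0, 0, 1121/3872, 1199/2888)
Σ b_i: 487/570·1 + (-882/3245)·1 + 2662/50445·1 + 361/990·1 = 1 ✓
b·c: (-882/3245)·(-5/6) + 2662/50445·(-19/11) + 361/990·1 = 1/2 ✓
b·c²: (-882/3245)·25/36 + 2662/50445·361/121 + 361/990·1 = 1/3 ✓
b·Ac: 2662/50445·1121/3872 + 361/990·1199/2888 = 1/6 ✓
b·c³: (-882/3245)·(-125/216) + 2662/50445·(-6859/1331) + 361/990·1 = 1/4 ✓
b·(c∘Ac): 2662/50445·(-21299/42592) + 361/990·1199/2888 = 1/8 ✓
b·Ac²: 2662/50445·(-5605/23232) + 361/990·4565/17328 = 1/12 ✓
b·A²c: 361/990·165/1444 = 1/24 ✓; 4 stages ⇒ order 4.

4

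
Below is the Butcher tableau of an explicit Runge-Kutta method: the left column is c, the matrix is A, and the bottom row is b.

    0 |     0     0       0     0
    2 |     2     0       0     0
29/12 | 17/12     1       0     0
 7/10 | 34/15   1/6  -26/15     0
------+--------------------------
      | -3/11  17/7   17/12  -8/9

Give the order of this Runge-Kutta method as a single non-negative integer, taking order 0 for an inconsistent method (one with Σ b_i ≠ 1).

0

b = (-3/11, 17/7, 17/12, -8/9)
c = (0, 2, 29/12, 7/10)
Ac = (0, 0, 2, -347/90)
Σ b_i: (-3/11)·1 + 17/7·1 + 17/12·1 + (-8/9)·1 = 7439/2772 ≠ 1 ⇒ order 0.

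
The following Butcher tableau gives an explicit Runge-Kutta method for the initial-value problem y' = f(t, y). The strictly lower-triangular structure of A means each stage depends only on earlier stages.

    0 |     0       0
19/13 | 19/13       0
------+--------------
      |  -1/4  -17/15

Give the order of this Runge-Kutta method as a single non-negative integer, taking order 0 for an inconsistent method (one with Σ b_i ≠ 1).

0

b = (-1/4, -17/15)
c = (0, 19/13)
Σ b_i: (-1/4)·1 + (-17/15)·1 = -83/60 ≠ 1 ⇒ order 0.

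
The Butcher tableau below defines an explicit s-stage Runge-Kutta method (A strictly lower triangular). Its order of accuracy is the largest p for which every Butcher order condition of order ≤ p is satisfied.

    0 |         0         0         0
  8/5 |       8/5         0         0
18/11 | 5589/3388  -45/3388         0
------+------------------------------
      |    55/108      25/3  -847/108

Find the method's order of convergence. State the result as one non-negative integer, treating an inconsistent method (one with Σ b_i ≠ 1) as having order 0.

b = (55/108, 25/3, -847/108)
c = (0, 8/5, 18/11)
Ac = (0, 0, -18/847)
Σ b_i: 55/108·1 + 25/3·1 + (-847/108)·1 = 1 ✓
b·c: 25/3·8/5 + (-847/108)·18/11 = 1/2 ✓
b·c²: 25/3·64/25 + (-847/108)·324/121 = 1/3 ✓
b·Ac: (-847/108)·(-18/847) = 1/6 ✓; 3 stages ⇒ order 3.

3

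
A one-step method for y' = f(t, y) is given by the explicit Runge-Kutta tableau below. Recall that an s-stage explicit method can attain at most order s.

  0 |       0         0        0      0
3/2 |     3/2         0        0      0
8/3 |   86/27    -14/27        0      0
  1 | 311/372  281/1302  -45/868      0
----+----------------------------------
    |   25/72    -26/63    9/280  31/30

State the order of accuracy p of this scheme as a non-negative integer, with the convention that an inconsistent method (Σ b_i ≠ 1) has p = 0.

4

b = (25/72, -26/63, 9/280, 31/30)
c = (0, 3/2, 8/3, 1)
Ac = (0, 0, -7/9, 23/124)
Σ b_i: 25/72·1 + (-26/63)·1 + 9/280·1 + 31/30·1 = 1 ✓
b·c: (-26/63)·3/2 + 9/280·8/3 + 31/30·1 = 1/2 ✓
b·c²: (-26/63)·9/4 + 9/280·64/9 + 31/30·1 = 1/3 ✓
b·Ac: 9/280·(-7/9) + 31/30·23/124 = 1/6 ✓
b·c³: (-26/63)·27/8 + 9/280·512/27 + 31/30·1 = 1/4 ✓
b·(c∘Ac): 9/280·(-56/27) + 31/30·23/124 = 1/8 ✓
b·Ac²: 9/280·(-7/6) + 31/30·29/248 = 1/12 ✓
b·A²c: 31/30·5/124 = 1/24 ✓; 4 stages ⇒ order 4.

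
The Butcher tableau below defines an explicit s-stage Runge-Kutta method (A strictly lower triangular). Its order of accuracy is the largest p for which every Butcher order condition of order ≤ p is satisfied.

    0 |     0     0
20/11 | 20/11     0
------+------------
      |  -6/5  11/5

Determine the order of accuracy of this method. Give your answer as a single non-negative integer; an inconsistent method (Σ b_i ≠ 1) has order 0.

1

b = (-6/5, 11/5)
c = (0, 20/11)
Σ b_i: (-6/5)·1 + 11/5·1 = 1 ✓
b·c: 11/5·20/11 = 4 ≠ 1/2 ⇒ order 1.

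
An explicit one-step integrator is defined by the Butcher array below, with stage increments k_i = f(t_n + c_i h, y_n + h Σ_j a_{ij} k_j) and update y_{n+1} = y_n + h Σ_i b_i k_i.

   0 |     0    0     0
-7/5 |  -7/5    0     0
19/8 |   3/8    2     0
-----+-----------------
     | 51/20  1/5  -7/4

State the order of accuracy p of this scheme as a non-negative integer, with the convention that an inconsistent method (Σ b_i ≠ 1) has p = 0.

1

b = (51/20, 1/5, -7/4)
c = (0, -7/5, 19/8)
Ac = (0, 0, -14/5)
Σ b_i: 51/20·1 + 1/5·1 + (-7/4)·1 = 1 ✓
b·c: 1/5·(-7/5) + (-7/4)·19/8 = -3549/800 ≠ 1/2 ⇒ order 1.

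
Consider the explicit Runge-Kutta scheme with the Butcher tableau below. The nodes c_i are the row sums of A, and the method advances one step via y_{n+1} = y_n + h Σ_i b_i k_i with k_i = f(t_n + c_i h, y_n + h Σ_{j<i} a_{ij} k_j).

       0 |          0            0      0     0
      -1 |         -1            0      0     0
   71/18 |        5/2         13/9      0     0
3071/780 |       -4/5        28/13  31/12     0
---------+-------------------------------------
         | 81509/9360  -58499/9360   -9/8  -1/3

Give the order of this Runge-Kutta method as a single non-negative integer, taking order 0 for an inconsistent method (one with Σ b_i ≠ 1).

b = (81509/9360, -58499/9360, -9/8, -1/3)
c = (0, -1, 71/18, 3071/780)
Ac = (0, 0, -13/9, 22565/2808)
Σ b_i: 81509/9360·1 + (-58499/9360)·1 + (-9/8)·1 + (-1/3)·1 = 1 ✓
b·c: (-58499/9360)·(-1) + (-9/8)·71/18 + (-1/3)·3071/780 = 1/2 ✓
b·c²: (-58499/9360)·1 + (-9/8)·5041/324 + (-1/3)·9431041/608400 = -105571367/3650400 ≠ 1/3 ⇒ order 2.
b·Ac: (-9/8)·(-13/9) + (-1/3)·22565/2808 = -2219/2106 ≠ 1/6

2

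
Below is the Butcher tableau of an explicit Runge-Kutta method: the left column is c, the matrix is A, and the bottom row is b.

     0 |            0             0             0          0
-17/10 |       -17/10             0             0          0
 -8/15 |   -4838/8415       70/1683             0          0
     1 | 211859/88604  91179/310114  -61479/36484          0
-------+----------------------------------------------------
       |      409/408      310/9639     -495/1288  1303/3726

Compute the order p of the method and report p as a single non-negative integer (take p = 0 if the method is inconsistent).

b = (409/408, 310/9639, -495/1288, 1303/3726)
c = (0, -17/10, -8/15, 1)
Ac = (0, 0, -7/99, 2079/5212)
Σ b_i: 409/408·1 + 310/9639·1 + (-495/1288)·1 + 1303/3726·1 = 1 ✓
b·c: 310/9639·(-17/10) + (-495/1288)·(-8/15) + 1303/3726·1 = 1/2 ✓
b·c²: 310/9639·289/100 + (-495/1288)·64/225 + 1303/3726·1 = 1/3 ✓
b·Ac: (-495/1288)·(-7/99) + 1303/3726·2079/5212 = 1/6 ✓
b·c³: 310/9639·(-4913/1000) + (-495/1288)·(-512/3375) + 1303/3726·1 = 1/4 ✓
b·(c∘Ac): (-495/1288)·56/1485 + 1303/3726·2079/5212 = 1/8 ✓
b·Ac²: (-495/1288)·119/990 + 1303/3726·3861/10424 = 1/12 ✓
b·A²c: 1303/3726·621/5212 = 1/24 ✓; 4 stages ⇒ order 4.

4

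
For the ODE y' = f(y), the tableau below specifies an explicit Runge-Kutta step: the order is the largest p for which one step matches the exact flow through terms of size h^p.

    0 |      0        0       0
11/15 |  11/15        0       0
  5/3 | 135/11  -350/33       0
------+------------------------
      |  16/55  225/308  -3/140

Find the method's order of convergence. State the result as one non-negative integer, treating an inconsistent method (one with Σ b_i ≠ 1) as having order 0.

3

b = (16/55, 225/308, -3/140)
c = (0, 11/15, 5/3)
Ac = (0, 0, -70/9)
Σ b_i: 16/55·1 + 225/308·1 + (-3/140)·1 = 1 ✓
b·c: 225/308·11/15 + (-3/140)·5/3 = 1/2 ✓
b·c²: 225/308·121/225 + (-3/140)·25/9 = 1/3 ✓
b·Ac: (-3/140)·(-70/9) = 1/6 ✓; 3 stages ⇒ order 3.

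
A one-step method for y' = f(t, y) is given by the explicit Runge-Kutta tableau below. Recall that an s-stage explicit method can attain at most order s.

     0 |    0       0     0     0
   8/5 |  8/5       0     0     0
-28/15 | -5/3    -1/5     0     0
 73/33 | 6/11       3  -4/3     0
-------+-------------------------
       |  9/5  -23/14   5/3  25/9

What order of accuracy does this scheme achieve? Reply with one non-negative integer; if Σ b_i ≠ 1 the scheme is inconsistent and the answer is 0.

b = (9/5, -23/14, 5/3, 25/9)
c = (0, 8/5, -28/15, 73/33)
Ac = (0, 0, -8/25, 328/45)
Σ b_i: 9/5·1 + (-23/14)·1 + 5/3·1 + 25/9·1 = 2899/630 ≠ 1 ⇒ order 0.

0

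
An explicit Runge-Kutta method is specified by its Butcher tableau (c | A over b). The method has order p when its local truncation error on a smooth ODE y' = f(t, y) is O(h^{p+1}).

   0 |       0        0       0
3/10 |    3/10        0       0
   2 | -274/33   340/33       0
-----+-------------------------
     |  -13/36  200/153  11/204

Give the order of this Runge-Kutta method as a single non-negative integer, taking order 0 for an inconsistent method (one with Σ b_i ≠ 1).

b = (-13/36, 200/153, 11/204)
c = (0, 3/10, 2)
Ac = (0, 0, 34/11)
Σ b_i: (-13/36)·1 + 200/153·1 + 11/204·1 = 1 ✓
b·c: 200/153·3/10 + 11/204·2 = 1/2 ✓
b·c²: 200/153·9/100 + 11/204·4 = 1/3 ✓
b·Ac: 11/204·34/11 = 1/6 ✓; 3 stages ⇒ order 3.

3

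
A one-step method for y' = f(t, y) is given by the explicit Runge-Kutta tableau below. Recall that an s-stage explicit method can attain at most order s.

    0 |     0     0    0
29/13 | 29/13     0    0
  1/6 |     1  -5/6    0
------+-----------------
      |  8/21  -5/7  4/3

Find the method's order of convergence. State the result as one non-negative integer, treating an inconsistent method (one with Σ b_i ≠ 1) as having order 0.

b = (8/21, -5/7, 4/3)
c = (0, 29/13, 1/6)
Ac = (0, 0, -145/78)
Σ b_i: 8/21·1 + (-5/7)·1 + 4/3·1 = 1 ✓
b·c: (-5/7)·29/13 + 4/3·1/6 = -1123/819 ≠ 1/2 ⇒ order 1.

1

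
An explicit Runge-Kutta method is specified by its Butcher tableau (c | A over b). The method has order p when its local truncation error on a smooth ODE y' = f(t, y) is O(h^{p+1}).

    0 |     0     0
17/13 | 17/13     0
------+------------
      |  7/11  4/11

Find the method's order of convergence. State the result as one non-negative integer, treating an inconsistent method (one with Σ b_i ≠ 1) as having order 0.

1

b = (7/11, 4/11)
c = (0, 17/13)
Σ b_i: 7/11·1 + 4/11·1 = 1 ✓
b·c: 4/11·17/13 = 68/143 ≠ 1/2 ⇒ order 1.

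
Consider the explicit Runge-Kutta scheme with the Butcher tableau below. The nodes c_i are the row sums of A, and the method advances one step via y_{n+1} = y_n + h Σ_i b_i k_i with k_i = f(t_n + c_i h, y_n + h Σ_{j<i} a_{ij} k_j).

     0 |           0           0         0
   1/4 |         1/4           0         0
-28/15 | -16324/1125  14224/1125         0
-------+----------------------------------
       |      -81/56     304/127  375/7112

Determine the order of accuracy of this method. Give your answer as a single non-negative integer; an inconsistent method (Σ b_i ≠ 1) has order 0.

b = (-81/56, 304/127, 375/7112)
c = (0, 1/4, -28/15)
Ac = (0, 0, 3556/1125)
Σ b_i: (-81/56)·1 + 304/127·1 + 375/7112·1 = 1 ✓
b·c: 304/127·1/4 + 375/7112·(-28/15) = 1/2 ✓
b·c²: 304/127·1/16 + 375/7112·784/225 = 1/3 ✓
b·Ac: 375/7112·3556/1125 = 1/6 ✓; 3 stages ⇒ order 3.

3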